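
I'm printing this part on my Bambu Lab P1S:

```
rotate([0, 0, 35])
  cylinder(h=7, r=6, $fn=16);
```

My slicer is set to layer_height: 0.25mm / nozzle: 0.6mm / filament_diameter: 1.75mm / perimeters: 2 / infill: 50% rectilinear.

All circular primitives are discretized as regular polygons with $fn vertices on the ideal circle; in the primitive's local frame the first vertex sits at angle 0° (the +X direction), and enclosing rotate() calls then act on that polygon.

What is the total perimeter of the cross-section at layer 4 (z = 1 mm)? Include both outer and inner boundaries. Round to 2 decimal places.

At z = 1 mm: the cylinder: section is a regular 16-gon, circumradius r=6 (perimeter = 2·16·6.000·sin(180°/16) = 37.46 mm); (rotated 35° about Z; rotation is an isometry so areas/perimeters/island counts are preserved). Overall, the cross-section is a single solid region. Total boundary length (outer) = 37.46 mm.

37.46 mm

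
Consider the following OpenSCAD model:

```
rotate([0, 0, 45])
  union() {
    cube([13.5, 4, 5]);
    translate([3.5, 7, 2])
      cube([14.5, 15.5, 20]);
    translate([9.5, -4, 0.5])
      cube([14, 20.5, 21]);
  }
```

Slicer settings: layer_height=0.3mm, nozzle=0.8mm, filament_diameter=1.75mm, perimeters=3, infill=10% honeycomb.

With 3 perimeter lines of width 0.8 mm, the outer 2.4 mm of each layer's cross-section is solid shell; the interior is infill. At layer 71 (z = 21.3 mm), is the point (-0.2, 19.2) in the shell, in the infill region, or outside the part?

infill

At z = 21.3 mm: the cube does not reach this height (z outside [0, 5]); the cube at (3.5, 7) is present — its section is the full 14.5×15.5 rectangle; the cube at (9.5, -4) is present — its section is the full 14×20.5 rectangle; Taking the union: the regions partially overlap (shared area 80.75 mm²), so overlapping operands fuse into one piece — 1 connected region; (rotated 45° about Z; rotation is an isometry so areas/perimeters/island counts are preserved). Overall, the cross-section is a single solid region. Undo the 45° rotation: the query point maps to (13.435, 13.718) in the un-rotated model frame. The nearest boundary edge runs (18.00, 22.50)→(18.00, 16.50); distance from the point to it = 5.35 mm. The point is inside the cross-section and 5.35 mm from the nearest boundary — more than the 2.4 mm shell width (3 × 0.8), so it's in the infill interior.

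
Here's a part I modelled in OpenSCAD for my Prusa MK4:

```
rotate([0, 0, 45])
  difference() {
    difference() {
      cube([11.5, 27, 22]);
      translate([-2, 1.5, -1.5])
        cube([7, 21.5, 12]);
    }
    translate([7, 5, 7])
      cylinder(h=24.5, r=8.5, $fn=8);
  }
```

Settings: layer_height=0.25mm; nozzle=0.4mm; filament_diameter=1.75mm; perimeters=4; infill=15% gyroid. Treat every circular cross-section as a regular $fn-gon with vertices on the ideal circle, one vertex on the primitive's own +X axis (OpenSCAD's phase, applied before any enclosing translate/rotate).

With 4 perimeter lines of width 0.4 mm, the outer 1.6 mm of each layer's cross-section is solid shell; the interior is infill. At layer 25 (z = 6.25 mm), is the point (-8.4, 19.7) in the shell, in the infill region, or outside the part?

At z = 6.25 mm: the 11.5×27 cube contributes its full rectangle; the cube at (-2, 1.5) is present — its section is the full 7×21.5 rectangle; Subtracting the remaining from the first: starting from the 11.5×27 cube, the 7×21.5 cube at (-2, 1.5) partially overlaps it — only the 107.50 mm² overlap (of its 150.50 mm²) is removed, clipping the outline — 1 connected region; the cylinder at (7, 5) does not reach this height (z outside [7, 31.5]); After the difference (first − rest): none of the subtracted shapes is present at this height, so that combined region is unchanged — 1 connected region; (rotated 45° about Z; rotation is an isometry so areas/perimeters/island counts are preserved). Overall, the cross-section is a single solid region. Undo the 45° rotation: the query point maps to (7.990, 19.870) in the un-rotated model frame. The nearest boundary edge runs (5.00, 1.50)→(5.00, 23.00); distance from the point to it = 2.99 mm. The point is inside the cross-section and 2.99 mm from the nearest boundary — more than the 1.6 mm shell width (4 × 0.4), so it's in the infill interior.

infill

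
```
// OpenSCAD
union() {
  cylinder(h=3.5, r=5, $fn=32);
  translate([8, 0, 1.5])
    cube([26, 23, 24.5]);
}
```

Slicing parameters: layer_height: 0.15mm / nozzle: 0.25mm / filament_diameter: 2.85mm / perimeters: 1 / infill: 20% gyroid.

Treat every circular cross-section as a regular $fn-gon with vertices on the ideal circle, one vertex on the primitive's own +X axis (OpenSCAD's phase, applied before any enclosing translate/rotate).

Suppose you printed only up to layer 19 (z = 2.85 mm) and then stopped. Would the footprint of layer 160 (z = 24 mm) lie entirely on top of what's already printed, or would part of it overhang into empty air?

Compare the two slices. At z = 2.85: the r=5 cylinder contributes a regular 32-gon of circumradius 5 (area = (32/2)·5.000²·sin(360°/32) = 78.04 mm²); the cube at (8, 0) (footprint 26×23) is included at this height (area 598.00 mm²); Combining (union): the 2 present regions are separate (no shared area or edge), so areas and boundary lengths simply add and each stays a separate island — area = 676.04 mm². At z = 24: the cylinder does not reach this height (z outside [0, 3.5]); the cube at (8, 0) (footprint 26×23) is included at this height (area 598.00 mm²); Combining (union): only the 26×23 cube at (8, 0) is present, so the union is just that shape — area = 598.00 mm². Checking containment: the cross-section at z = 24 is a subset of the cross-section at z = 2.85.

entirely on top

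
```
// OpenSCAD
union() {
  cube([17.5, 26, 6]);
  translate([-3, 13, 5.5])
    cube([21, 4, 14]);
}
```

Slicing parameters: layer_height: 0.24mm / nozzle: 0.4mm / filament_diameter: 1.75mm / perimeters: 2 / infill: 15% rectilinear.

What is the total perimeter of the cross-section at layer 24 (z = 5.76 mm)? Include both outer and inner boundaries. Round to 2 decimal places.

94.00 mm

At z = 5.76 mm: the cube (footprint 17.5×26) is included at this height (perimeter 87.00 mm); the cube at (-3, 13) (footprint 21×4) is included at this height (perimeter 50.00 mm); Merging all regions: the regions partially overlap (shared area 70.00 mm²), so the edge portions inside another operand are dropped and the merged outline is re-measured after clipping — boundary = 94.00 mm. Overall, the cross-section is a single solid region. Total boundary length (outer) = 94.00 mm.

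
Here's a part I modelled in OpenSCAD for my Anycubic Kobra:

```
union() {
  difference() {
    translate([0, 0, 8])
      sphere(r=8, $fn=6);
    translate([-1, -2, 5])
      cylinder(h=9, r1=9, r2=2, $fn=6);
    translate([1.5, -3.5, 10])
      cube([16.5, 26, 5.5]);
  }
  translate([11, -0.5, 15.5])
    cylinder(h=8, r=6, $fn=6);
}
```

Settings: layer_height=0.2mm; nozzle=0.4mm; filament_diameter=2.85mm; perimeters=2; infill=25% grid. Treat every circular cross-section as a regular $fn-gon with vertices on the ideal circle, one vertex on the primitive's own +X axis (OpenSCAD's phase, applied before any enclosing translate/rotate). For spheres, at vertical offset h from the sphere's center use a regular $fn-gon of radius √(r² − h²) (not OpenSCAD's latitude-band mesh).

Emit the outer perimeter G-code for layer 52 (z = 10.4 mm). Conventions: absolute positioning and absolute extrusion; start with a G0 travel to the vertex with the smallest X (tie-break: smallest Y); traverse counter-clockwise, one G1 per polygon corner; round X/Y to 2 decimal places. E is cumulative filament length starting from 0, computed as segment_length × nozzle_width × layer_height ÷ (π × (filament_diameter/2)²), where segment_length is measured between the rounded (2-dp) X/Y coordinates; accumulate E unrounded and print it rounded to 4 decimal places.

At z = 10.4 mm: the r=8 sphere contributes a regular 6-gon of circumradius √(8²−2.4²) = 7.632; the cone at (-1, -2) (r1=9→r2=2) has section circumradius 4.800 here — a regular 6-gon; the cube at (1.5, -3.5) (footprint 16.5×26) is included at this height; After the difference (first − rest): starting from the r=8 sphere, the cone at (-1, -2) lies wholly inside it (removes its full 59.86 mm² and its 28.80 mm outline becomes a hole wall); the 16.5×26 cube at (1.5, -3.5) partially overlaps it — only the 38.46 mm² overlap (of its 429.00 mm²) is removed, clipping the outline — 1 connected region; the cylinder at (11, -0.5) does not reach this height (z outside [15.5, 23.5]); Merging all regions: only the result so far is present, so the union is just that shape — 1 connected region. The outline is a single polygon with 13 vertices. Extrusion per mm of travel: 0.4 × 0.2 / (π × 1.425²) = 0.012540. Accumulating E over each segment gives final E = 0.7725.

G0 X-7.63 Y0.00 Z10.40
G1 X-3.82 Y-6.61 E0.0957
G1 X3.82 Y-6.61 E0.1915
G1 X5.61 Y-3.50 E0.2365
G1 X2.93 Y-3.50 E0.2701
G1 X1.40 Y-6.16 E0.3086
G1 X-3.40 Y-6.16 E0.3688
G1 X-5.80 Y-2.00 E0.4290
G1 X-3.40 Y2.16 E0.4892
G1 X1.40 Y2.16 E0.5494
G1 X1.50 Y1.98 E0.5520
G1 X1.50 Y6.61 E0.6101
G1 X-3.82 Y6.61 E0.6768
G1 X-7.63 Y0.00 E0.7725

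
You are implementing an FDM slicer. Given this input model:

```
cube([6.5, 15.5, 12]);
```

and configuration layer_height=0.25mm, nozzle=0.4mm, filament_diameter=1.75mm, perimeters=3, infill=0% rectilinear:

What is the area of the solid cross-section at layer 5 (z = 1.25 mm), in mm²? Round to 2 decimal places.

At z = 1.25 mm: the 6.5×15.5 cube contributes its full rectangle (area 100.75 mm²). Overall, the cross-section is a single solid region. Net area = 100.75 mm².

100.75 mm²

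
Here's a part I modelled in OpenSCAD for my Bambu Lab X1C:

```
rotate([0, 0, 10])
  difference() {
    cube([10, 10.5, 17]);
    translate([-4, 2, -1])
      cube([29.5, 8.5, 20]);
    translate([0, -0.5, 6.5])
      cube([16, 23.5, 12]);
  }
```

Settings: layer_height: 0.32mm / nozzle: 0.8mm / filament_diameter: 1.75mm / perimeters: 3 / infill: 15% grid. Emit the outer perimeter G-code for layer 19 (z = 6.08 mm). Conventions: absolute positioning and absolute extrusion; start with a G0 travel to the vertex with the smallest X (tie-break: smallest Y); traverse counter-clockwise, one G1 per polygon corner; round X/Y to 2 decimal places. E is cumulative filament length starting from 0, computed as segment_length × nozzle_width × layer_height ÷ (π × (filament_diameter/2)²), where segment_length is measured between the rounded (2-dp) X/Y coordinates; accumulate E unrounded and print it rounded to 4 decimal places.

At z = 6.08 mm: the cube is present — its section is the full 10×10.5 rectangle; the 29.5×8.5 cube at (-4, 2) contributes its full rectangle; the cube at (0, -0.5) does not reach this height (z outside [6.5, 18.5]); Taking the first minus the rest: starting from the 10×10.5 cube, the 29.5×8.5 cube at (-4, 2) partially overlaps it — only the 85.00 mm² overlap (of its 250.75 mm²) is removed, clipping the outline — 1 connected region; (whole slice rotated 10° about Z — lengths, areas and connectivity unchanged). The outline is a single polygon with 4 vertices. Extrusion per mm of travel: 0.8 × 0.32 / (π × 0.875²) = 0.106432. Accumulating E over each segment gives final E = 2.5551.

G0 X-0.35 Y1.97 Z6.08
G1 X0.00 Y0.00 E0.2130
G1 X9.85 Y1.74 E1.2775
G1 X9.50 Y3.71 E1.4905
G1 X-0.35 Y1.97 E2.5551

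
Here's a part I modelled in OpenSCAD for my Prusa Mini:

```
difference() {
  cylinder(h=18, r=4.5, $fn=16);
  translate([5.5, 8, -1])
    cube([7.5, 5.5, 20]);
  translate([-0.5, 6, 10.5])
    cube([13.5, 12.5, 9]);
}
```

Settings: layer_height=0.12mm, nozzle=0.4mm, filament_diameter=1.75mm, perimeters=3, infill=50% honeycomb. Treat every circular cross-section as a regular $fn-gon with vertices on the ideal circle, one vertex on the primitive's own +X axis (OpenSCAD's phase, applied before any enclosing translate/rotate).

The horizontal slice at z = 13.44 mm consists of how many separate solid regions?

At z = 13.44 mm: the r=4.5 cylinder contributes a regular 16-gon of circumradius 4.5; the cube at (5.5, 8) (footprint 7.5×5.5) is included at this height; the 13.5×12.5 cube at (-0.5, 6) contributes its full rectangle; Subtracting the remaining from the first: starting from the r=4.5 cylinder, the 7.5×5.5 cube at (5.5, 8) misses the remaining region (no effect); the 13.5×12.5 cube at (-0.5, 6) misses the remaining region (no effect) — 1 connected region. The result has 1 disconnected region.

1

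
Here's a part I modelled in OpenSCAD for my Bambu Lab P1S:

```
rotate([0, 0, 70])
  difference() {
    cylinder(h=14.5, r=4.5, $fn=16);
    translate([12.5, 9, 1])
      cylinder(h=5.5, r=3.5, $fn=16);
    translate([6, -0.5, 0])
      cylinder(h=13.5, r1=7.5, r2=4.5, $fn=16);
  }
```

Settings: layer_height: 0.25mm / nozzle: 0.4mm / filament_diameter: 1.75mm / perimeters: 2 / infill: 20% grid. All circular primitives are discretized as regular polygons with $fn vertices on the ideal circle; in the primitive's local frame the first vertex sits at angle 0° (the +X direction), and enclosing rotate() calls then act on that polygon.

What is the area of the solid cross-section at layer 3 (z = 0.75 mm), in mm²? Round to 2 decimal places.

24.50 mm²

At z = 0.75 mm: the cylinder: section is a regular 16-gon, circumradius r=4.5 (area = (16/2)·4.500²·sin(360°/16) = 61.99 mm²); the cylinder at (12.5, 9) is not intersected at this z (z outside [1, 6.5]); the cone at (6, -0.5) (r1=7.5→r2=4.5) has section circumradius 7.333 here — a regular 16-gon (area = (16/2)·7.333²·sin(360°/16) = 164.64 mm²); Taking the first minus the rest: starting from the r=4.5 cylinder (61.99 mm²), the cone at (6, -0.5) partially overlaps it — only the 37.50 mm² overlap (of its 164.64 mm²) is removed, clipping the outline — area = 24.50 mm²; (whole slice rotated 70° about Z — lengths, areas and connectivity unchanged). Overall, the cross-section is a single solid region. Net area = 24.50 mm².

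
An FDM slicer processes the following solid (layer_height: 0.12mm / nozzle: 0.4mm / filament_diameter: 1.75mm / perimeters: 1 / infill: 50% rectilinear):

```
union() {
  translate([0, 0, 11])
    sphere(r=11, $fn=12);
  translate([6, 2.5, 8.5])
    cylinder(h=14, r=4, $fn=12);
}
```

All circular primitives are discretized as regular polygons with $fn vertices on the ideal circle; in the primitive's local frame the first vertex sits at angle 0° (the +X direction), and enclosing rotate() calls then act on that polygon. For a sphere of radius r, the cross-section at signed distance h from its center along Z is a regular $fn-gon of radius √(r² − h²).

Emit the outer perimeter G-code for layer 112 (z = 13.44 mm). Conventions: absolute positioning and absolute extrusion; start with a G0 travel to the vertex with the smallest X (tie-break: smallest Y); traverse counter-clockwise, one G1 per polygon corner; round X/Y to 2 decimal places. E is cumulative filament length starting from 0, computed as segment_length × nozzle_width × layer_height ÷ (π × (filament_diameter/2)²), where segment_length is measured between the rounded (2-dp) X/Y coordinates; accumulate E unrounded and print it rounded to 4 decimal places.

At z = 13.44 mm: the sphere: section is a regular 12-gon, circumradius = √(r²−h²) = √(11²−2.44²) = 10.726; the r=4 cylinder at (6, 2.5) gives a regular 12-gon of circumradius 4 (constant along its height); Combining (union): the r=4 cylinder at (6, 2.5) lies entirely inside the r=11 sphere, so the union is just the r=11 sphere — 1 connected region. The outline is a single polygon with 12 vertices. Extrusion per mm of travel: 0.4 × 0.12 / (π × 0.875²) = 0.019956. Accumulating E over each segment gives final E = 1.3297.

G0 X-10.73 Y0.00 Z13.44
G1 X-9.29 Y-5.36 E0.1108
G1 X-5.36 Y-9.29 E0.2217
G1 X0.00 Y-10.73 E0.3324
G1 X5.36 Y-9.29 E0.4432
G1 X9.29 Y-5.36 E0.5541
G1 X10.73 Y0.00 E0.6649
G1 X9.29 Y5.36 E0.7756
G1 X5.36 Y9.29 E0.8865
G1 X0.00 Y10.73 E0.9973
G1 X-5.36 Y9.29 E1.1080
G1 X-9.29 Y5.36 E1.2190
G1 X-10.73 Y0.00 E1.3297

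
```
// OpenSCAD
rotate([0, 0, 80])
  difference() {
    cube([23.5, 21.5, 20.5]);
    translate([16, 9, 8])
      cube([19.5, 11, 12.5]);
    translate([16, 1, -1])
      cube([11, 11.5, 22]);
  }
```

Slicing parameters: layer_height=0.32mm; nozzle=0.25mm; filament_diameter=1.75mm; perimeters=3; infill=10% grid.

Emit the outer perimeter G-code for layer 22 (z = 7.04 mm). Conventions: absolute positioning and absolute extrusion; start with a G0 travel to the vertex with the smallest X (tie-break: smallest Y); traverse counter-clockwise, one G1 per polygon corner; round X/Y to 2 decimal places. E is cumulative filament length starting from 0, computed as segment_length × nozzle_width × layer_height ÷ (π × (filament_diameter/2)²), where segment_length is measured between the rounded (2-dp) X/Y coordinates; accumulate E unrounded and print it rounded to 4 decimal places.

G0 X-21.17 Y3.73 Z7.04
G1 X0.00 Y0.00 E0.7150
G1 X4.08 Y23.14 E1.4965
G1 X3.10 Y23.32 E1.5296
G1 X1.79 Y15.93 E1.7792
G1 X-9.53 Y17.93 E2.1616
G1 X-8.23 Y25.31 E2.4108
G1 X-17.09 Y26.88 E2.7101
G1 X-21.17 Y3.73 E3.4919

At z = 7.04 mm: the 23.5×21.5 cube contributes its full rectangle; the cube at (16, 9) does not reach this height (z outside [8, 20.5]); the cube at (16, 1) (footprint 11×11.5) is included at this height; After the difference (first − rest): starting from the 23.5×21.5 cube, the 11×11.5 cube at (16, 1) partially overlaps it — only the 86.25 mm² overlap (of its 126.50 mm²) is removed, clipping the outline — 1 connected region; (whole slice rotated 80° about Z — lengths, areas and connectivity unchanged). The outline is a single polygon with 8 vertices. Extrusion per mm of travel: 0.25 × 0.32 / (π × 0.875²) = 0.033260. Accumulating E over each segment gives final E = 3.4919.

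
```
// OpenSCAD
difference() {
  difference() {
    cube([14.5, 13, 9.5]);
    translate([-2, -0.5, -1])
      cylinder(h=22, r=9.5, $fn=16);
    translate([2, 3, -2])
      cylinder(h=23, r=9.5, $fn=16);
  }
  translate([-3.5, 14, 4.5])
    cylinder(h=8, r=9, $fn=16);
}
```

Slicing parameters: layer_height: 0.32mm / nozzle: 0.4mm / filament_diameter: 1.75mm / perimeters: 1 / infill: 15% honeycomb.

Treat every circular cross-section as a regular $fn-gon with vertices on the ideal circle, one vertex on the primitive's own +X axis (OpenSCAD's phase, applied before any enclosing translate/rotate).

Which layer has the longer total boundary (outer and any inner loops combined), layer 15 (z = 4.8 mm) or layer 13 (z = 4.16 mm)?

Layer 15 (z = 4.8): the 14.5×13 cube contributes its full rectangle (perimeter 55.00 mm); the r=9.5 cylinder at (-2, -0.5) gives a regular 16-gon of circumradius 9.5 (constant along its height) (perimeter = 2·16·9.500·sin(180°/16) = 59.31 mm); the r=9.5 cylinder at (2, 3) contributes a regular 16-gon of circumradius 9.5 (perimeter = 2·16·9.500·sin(180°/16) = 59.31 mm); After the difference (first − rest): starting from the 14.5×13 cube, the r=9.5 cylinder at (-2, -0.5) partially overlaps it — only the 46.75 mm² overlap (of its 276.30 mm²) is removed, clipping the outline; the r=9.5 cylinder at (2, 3) partially overlaps it — only the 74.53 mm² overlap (of its 276.30 mm²) is removed, clipping the outline — boundary = 51.92 mm; the r=9 cylinder at (-3.5, 14) contributes a regular 16-gon of circumradius 9 (perimeter = 2·16·9.000·sin(180°/16) = 56.19 mm); Subtracting the remaining from the first: starting from the result so far, the r=9 cylinder at (-3.5, 14) partially overlaps it — only the 4.00 mm² overlap (of its 247.98 mm²) is removed, clipping the outline — boundary = 41.68 mm. So its perimeter = 41.68 mm. Layer 13 (z = 4.16): the cube is present — its section is the full 14.5×13 rectangle (perimeter 55.00 mm); the r=9.5 cylinder at (-2, -0.5) gives a regular 16-gon of circumradius 9.5 (constant along its height) (perimeter = 2·16·9.500·sin(180°/16) = 59.31 mm); the r=9.5 cylinder at (2, 3) gives a regular 16-gon of circumradius 9.5 (constant along its height) (perimeter = 2·16·9.500·sin(180°/16) = 59.31 mm); Subtracting the remaining from the first: starting from the 14.5×13 cube, the r=9.5 cylinder at (-2, -0.5) partially overlaps it — only the 46.75 mm² overlap (of its 276.30 mm²) is removed, clipping the outline; the r=9.5 cylinder at (2, 3) partially overlaps it — only the 74.53 mm² overlap (of its 276.30 mm²) is removed, clipping the outline — boundary = 51.92 mm; the cylinder at (-3.5, 14) is absent (z outside [4.5, 12.5]); Taking the first minus the rest: none of the subtracted shapes is present at this height, so that combined region is unchanged — boundary = 51.92 mm. So its perimeter = 51.92 mm. Layer 13 is larger (51.92 vs 41.68 mm).

layer 13 (z = 4.16 mm)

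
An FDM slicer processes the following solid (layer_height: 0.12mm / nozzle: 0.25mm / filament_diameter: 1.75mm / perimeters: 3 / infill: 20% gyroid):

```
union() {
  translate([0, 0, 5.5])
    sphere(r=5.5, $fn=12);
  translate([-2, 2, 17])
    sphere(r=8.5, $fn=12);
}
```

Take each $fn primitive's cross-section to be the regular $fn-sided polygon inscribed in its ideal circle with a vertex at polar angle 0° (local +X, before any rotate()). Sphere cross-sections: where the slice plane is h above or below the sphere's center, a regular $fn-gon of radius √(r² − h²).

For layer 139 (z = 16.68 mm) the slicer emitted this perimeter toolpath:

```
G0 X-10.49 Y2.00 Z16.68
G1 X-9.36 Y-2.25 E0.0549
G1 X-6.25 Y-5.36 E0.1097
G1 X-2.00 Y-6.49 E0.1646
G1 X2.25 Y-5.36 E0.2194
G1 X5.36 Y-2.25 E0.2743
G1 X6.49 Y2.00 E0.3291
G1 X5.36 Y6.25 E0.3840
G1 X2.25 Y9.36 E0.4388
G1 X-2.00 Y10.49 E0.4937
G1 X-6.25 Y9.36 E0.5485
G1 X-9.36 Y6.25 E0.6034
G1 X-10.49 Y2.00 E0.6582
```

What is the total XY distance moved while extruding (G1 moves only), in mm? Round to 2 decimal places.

52.77 mm

Sum the Euclidean lengths of each G1 segment: total = 52.77 mm.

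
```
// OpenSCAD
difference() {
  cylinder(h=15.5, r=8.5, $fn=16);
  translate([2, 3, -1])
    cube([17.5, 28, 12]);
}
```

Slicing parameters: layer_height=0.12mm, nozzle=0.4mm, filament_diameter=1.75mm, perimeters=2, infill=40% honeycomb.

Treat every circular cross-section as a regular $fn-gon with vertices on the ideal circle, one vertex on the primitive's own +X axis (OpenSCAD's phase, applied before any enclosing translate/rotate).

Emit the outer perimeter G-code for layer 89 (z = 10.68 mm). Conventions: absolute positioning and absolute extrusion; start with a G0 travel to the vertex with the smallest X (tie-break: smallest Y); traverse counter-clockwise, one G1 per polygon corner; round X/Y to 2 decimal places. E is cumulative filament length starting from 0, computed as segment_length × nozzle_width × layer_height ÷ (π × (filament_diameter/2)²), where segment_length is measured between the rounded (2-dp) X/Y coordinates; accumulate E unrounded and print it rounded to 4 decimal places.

At z = 10.68 mm: the cylinder: section is a regular 16-gon, circumradius r=8.5; the cube at (2, 3) (footprint 17.5×28) is included at this height; Taking the first minus the rest: starting from the r=8.5 cylinder, the 17.5×28 cube at (2, 3) partially overlaps it — only the 20.09 mm² overlap (of its 490.00 mm²) is removed, clipping the outline — 1 connected region. The outline is a single polygon with 16 vertices. Extrusion per mm of travel: 0.4 × 0.12 / (π × 0.875²) = 0.019956. Accumulating E over each segment gives final E = 1.1153.

G0 X-8.50 Y0.00 Z10.68
G1 X-7.85 Y-3.25 E0.0661
G1 X-6.01 Y-6.01 E0.1323
G1 X-3.25 Y-7.85 E0.1985
G1 X0.00 Y-8.50 E0.2647
G1 X3.25 Y-7.85 E0.3308
G1 X6.01 Y-6.01 E0.3970
G1 X7.85 Y-3.25 E0.4632
G1 X8.50 Y0.00 E0.5294
G1 X7.90 Y3.00 E0.5904
G1 X2.00 Y3.00 E0.7081
G1 X2.00 Y8.10 E0.8099
G1 X0.00 Y8.50 E0.8506
G1 X-3.25 Y7.85 E0.9168
G1 X-6.01 Y6.01 E0.9830
G1 X-7.85 Y3.25 E1.0492
G1 X-8.50 Y0.00 E1.1153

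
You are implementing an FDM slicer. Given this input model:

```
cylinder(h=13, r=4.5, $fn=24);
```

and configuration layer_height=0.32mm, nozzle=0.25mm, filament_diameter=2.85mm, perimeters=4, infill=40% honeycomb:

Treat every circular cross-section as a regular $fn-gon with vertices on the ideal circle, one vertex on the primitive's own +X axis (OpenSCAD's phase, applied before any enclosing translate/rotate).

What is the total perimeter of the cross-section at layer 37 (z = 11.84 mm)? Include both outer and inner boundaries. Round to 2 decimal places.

At z = 11.84 mm: the cylinder: section is a regular 24-gon, circumradius r=4.5 (perimeter = 2·24·4.500·sin(180°/24) = 28.19 mm). Overall, the cross-section is a single solid region. Total boundary length (outer) = 28.19 mm.

28.19 mm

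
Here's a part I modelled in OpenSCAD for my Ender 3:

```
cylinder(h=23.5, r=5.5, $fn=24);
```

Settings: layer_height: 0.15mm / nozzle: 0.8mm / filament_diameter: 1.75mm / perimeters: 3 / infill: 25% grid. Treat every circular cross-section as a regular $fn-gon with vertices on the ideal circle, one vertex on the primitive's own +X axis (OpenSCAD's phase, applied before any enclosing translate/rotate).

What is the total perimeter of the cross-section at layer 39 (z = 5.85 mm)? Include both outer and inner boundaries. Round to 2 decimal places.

At z = 5.85 mm: the r=5.5 cylinder contributes a regular 24-gon of circumradius 5.5 (perimeter = 2·24·5.500·sin(180°/24) = 34.46 mm). Overall, the cross-section is a single solid region. Total boundary length (outer) = 34.46 mm.

34.46 mm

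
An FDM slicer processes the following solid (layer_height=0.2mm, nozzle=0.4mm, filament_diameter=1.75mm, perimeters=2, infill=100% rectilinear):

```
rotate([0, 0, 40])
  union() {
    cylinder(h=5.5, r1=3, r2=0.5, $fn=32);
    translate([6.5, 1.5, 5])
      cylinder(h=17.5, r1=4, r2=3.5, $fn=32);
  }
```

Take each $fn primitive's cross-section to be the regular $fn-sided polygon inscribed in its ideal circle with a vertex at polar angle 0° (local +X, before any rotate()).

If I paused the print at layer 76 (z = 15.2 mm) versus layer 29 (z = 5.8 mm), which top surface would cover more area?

layer 29 (z = 5.8 mm)

Layer 76 (z = 15.2): the cone is absent (z outside [0, 5.5]); the cone at (6.5, 1.5) (r1=4→r2=3.5) has section circumradius 3.709 here — a regular 32-gon (area = (32/2)·3.709²·sin(360°/32) = 42.93 mm²); Taking the union: only the cone at (6.5, 1.5) is present, so the union is just that shape — area = 42.93 mm²; (whole slice rotated 40° about Z — lengths, areas and connectivity unchanged). So its area = 42.93 mm². Layer 29 (z = 5.8): the cone is not intersected at this z (z outside [0, 5.5]); the cone at (6.5, 1.5) contributes a regular 32-gon of circumradius 3.977 (interpolated between r1=4 and r2=3.5 at t=0.046) (area = (32/2)·3.977²·sin(360°/32) = 49.37 mm²); Merging all regions: only the cone at (6.5, 1.5) is present, so the union is just that shape — area = 49.37 mm²; (whole slice rotated 40° about Z — lengths, areas and connectivity unchanged). So its area = 49.37 mm². Layer 29 is larger (49.37 vs 42.93 mm²).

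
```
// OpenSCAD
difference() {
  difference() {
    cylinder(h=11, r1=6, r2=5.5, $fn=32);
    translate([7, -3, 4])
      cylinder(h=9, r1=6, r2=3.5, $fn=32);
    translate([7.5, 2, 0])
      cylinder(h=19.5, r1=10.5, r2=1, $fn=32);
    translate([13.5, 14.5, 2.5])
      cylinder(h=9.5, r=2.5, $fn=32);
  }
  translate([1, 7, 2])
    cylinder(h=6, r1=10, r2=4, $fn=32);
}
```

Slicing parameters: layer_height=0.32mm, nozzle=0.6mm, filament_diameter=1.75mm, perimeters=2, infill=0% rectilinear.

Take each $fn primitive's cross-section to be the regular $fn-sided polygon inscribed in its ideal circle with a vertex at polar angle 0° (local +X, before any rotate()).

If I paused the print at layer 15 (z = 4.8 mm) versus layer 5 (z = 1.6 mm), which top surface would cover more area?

layer 5 (z = 1.6 mm)

Layer 15 (z = 4.8): the cone contributes a regular 32-gon of circumradius 5.782 (interpolated between r1=6 and r2=5.5 at t=0.436) (area = (32/2)·5.782²·sin(360°/32) = 104.35 mm²); the cone at (7, -3) (r1=6→r2=3.5) has section circumradius 5.778 here — a regular 32-gon (area = (32/2)·5.778²·sin(360°/32) = 104.20 mm²); the cone at (7.5, 2) (r1=10.5→r2=1) has section circumradius 8.162 here — a regular 32-gon (area = (32/2)·8.162²·sin(360°/32) = 207.92 mm²); the r=2.5 cylinder at (13.5, 14.5) contributes a regular 32-gon of circumradius 2.5 (area = (32/2)·2.500²·sin(360°/32) = 19.51 mm²); Taking the first minus the rest: starting from the cone (104.35 mm²), the cone at (7, -3) partially overlaps it — only the 23.42 mm² overlap (of its 104.20 mm²) is removed, clipping the outline; the cone at (7.5, 2) partially overlaps it — only the 26.61 mm² overlap (of its 207.92 mm²) is removed, clipping the outline; the r=2.5 cylinder at (13.5, 14.5) misses the remaining region (no effect) — area = 54.32 mm²; the cone at (1, 7) (r1=10→r2=4) has section circumradius 7.200 here — a regular 32-gon (area = (32/2)·7.200²·sin(360°/32) = 161.82 mm²); Subtracting the remaining from the first: starting from the result so far (54.32 mm²), the cone at (1, 7) partially overlaps it — only the 17.37 mm² overlap (of its 161.82 mm²) is removed, clipping the outline — area = 36.95 mm². So its area = 36.95 mm². Layer 5 (z = 1.6): the cone: at t=0.145 of its height the radius interpolates to r₁+(r₂−r₁)t = 5.927, giving a regular 32-gon of that circumradius (area = (32/2)·5.927²·sin(360°/32) = 109.66 mm²); the cone at (7, -3) is not intersected at this z (z outside [4, 13]); the cone at (7.5, 2) (r1=10.5→r2=1) has section circumradius 9.721 here — a regular 32-gon (area = (32/2)·9.721²·sin(360°/32) = 294.94 mm²); the cylinder at (13.5, 14.5) is not intersected at this z (z outside [2.5, 12]); After the difference (first − rest): starting from the cone (109.66 mm²), the cone at (7.5, 2) partially overlaps it — only the 70.05 mm² overlap (of its 294.94 mm²) is removed, clipping the outline — area = 39.62 mm²; the cone at (1, 7) is not intersected at this z (z outside [2, 8]); Subtracting the remaining from the first: none of the subtracted shapes is present at this height, so the result so far is unchanged — area = 39.62 mm². So its area = 39.62 mm². Layer 5 is larger (39.62 vs 36.95 mm²).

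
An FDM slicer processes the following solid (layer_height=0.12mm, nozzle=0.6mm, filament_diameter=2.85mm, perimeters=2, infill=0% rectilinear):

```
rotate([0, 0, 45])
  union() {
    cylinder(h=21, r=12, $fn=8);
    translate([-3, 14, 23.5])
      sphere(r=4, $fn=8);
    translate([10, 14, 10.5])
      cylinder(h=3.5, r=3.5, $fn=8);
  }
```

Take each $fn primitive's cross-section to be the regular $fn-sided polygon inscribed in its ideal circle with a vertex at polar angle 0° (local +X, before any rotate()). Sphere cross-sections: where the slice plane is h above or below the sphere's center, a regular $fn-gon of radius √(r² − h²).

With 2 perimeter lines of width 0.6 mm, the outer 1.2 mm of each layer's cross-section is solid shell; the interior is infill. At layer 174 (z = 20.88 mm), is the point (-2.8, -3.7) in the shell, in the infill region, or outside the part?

infill

At z = 20.88 mm: the r=12 cylinder contributes a regular 8-gon of circumradius 12; the sphere at (-3, 14): section is a regular 8-gon, circumradius = √(r²−h²) = √(4²−2.62²) = 3.023; the cylinder at (10, 14) does not reach this height (z outside [10.5, 14]); Taking the union: the 2 present regions are separate (no shared area or edge), so areas and boundary lengths simply add and each stays a separate island — 2 connected regions; (whole slice rotated 45° about Z — lengths, areas and connectivity unchanged). Overall, the cross-section has 2 separate islands. Undo the 45° rotation: the query point maps to (-4.596, -0.636) in the un-rotated model frame. The nearest boundary edge runs (-8.49, -8.49)→(-12.00, 0.00); distance from the point to it = 6.60 mm. (Shell/infill is judged within the island containing the point — the largest one.) The point is inside the cross-section and 6.60 mm from the nearest boundary — more than the 1.2 mm shell width (2 × 0.6), so it's in the infill interior.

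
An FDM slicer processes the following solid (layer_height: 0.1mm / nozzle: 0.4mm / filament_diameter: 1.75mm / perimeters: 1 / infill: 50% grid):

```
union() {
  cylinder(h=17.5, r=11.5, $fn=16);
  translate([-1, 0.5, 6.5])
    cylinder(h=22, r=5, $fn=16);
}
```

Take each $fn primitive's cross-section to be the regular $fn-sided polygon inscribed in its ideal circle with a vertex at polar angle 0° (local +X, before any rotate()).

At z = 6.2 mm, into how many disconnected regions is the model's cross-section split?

1

At z = 6.2 mm: the cylinder: section is a regular 16-gon, circumradius r=11.5; the cylinder at (-1, 0.5) does not reach this height (z outside [6.5, 28.5]); Merging all regions: only the r=11.5 cylinder is present, so the union is just that shape — 1 connected region. The result has 1 disconnected region.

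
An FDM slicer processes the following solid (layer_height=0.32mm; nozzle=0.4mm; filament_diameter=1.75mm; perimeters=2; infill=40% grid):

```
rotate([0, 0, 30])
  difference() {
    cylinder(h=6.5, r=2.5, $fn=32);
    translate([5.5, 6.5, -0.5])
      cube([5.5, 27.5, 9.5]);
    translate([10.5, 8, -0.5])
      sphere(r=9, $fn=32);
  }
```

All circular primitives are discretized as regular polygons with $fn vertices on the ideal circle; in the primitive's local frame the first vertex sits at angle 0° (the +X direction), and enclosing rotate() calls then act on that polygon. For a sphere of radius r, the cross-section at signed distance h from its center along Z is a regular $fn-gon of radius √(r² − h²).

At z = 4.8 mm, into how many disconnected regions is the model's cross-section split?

At z = 4.8 mm: the cylinder: section is a regular 32-gon, circumradius r=2.5; the 5.5×27.5 cube at (5.5, 6.5) contributes its full rectangle; the sphere at (10.5, 8): section is a regular 32-gon, circumradius = √(r²−h²) = √(9²−5.3²) = 7.274; Taking the first minus the rest: starting from the r=2.5 cylinder, the 5.5×27.5 cube at (5.5, 6.5) misses the remaining region (no effect); the r=9 sphere at (10.5, 8) misses the remaining region (no effect) — 1 connected region; (whole slice rotated 30° about Z — lengths, areas and connectivity unchanged). The result has 1 disconnected region.

1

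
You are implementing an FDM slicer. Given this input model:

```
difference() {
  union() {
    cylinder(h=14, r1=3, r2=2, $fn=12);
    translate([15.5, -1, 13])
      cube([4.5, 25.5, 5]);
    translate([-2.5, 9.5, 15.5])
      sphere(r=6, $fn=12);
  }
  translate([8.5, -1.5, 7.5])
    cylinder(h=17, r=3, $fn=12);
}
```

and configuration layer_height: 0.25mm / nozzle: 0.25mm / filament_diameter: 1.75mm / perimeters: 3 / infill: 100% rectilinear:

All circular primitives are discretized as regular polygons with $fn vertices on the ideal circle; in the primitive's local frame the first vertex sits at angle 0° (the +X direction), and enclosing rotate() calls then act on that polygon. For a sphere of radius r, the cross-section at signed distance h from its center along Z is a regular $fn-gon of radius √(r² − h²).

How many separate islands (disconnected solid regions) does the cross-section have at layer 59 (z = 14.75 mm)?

2

At z = 14.75 mm: the cone is not intersected at this z (z outside [0, 14]); the cube at (15.5, -1) is present — its section is the full 4.5×25.5 rectangle; the r=6 sphere at (-2.5, 9.5) contributes a regular 12-gon of circumradius √(6²−0.75²) = 5.953; Merging all regions: the 2 present regions are separate (no shared area or edge), so areas and boundary lengths simply add and each stays a separate island — 2 connected regions; the cylinder at (8.5, -1.5): section is a regular 12-gon, circumradius r=3; Taking the first minus the rest: starting from that combined region, the r=3 cylinder at (8.5, -1.5) misses the remaining region (no effect) — 2 connected regions. Overall, the cross-section has 2 separate islands. Island count = 2.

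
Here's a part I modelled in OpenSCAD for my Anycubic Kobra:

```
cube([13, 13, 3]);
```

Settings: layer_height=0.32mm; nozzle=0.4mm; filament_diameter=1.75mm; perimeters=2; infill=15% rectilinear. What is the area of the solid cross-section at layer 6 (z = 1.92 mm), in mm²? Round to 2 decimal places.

At z = 1.92 mm: the 13×13 cube contributes its full rectangle (area 169.00 mm²). Overall, the cross-section is a single solid region. Net area = 169.00 mm².

169.00 mm²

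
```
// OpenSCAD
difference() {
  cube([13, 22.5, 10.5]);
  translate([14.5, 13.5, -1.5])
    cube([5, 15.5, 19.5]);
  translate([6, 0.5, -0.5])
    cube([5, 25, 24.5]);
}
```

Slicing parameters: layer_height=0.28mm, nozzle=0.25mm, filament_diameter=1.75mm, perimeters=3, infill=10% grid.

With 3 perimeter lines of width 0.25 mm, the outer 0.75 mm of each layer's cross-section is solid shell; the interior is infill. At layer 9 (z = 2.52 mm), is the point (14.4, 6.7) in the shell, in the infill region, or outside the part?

At z = 2.52 mm: the 13×22.5 cube contributes its full rectangle; the cube at (14.5, 13.5) is present — its section is the full 5×15.5 rectangle; the 5×25 cube at (6, 0.5) contributes its full rectangle; After the difference (first − rest): starting from the 13×22.5 cube, the 5×15.5 cube at (14.5, 13.5) misses the remaining region (no effect); the 5×25 cube at (6, 0.5) partially overlaps it — only the 110.00 mm² overlap (of its 125.00 mm²) is removed, clipping the outline — 1 connected region. Overall, the cross-section is a single solid region. The nearest boundary edge runs (13.00, 22.50)→(13.00, 0.00); distance from the point to it = 1.40 mm. The point is not inside any of the regions above, so it lies outside the cross-section (1.40 mm from the nearest boundary).

outside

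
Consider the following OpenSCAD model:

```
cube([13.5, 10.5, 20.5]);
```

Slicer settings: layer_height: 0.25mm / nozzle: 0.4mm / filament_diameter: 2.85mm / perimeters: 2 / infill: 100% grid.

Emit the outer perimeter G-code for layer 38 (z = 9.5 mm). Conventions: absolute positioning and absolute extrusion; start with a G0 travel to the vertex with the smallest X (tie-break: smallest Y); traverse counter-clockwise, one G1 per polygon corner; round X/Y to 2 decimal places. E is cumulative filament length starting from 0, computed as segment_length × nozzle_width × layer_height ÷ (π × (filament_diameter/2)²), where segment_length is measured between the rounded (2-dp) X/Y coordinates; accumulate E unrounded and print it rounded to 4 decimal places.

G0 X0.00 Y0.00 Z9.50
G1 X13.50 Y0.00 E0.2116
G1 X13.50 Y10.50 E0.3762
G1 X0.00 Y10.50 E0.5878
G1 X0.00 Y0.00 E0.7524

At z = 9.5 mm: the cube (footprint 13.5×10.5) is included at this height. The outline is a single polygon with 4 vertices. Extrusion per mm of travel: 0.4 × 0.25 / (π × 1.425²) = 0.015675. Accumulating E over each segment gives final E = 0.7524.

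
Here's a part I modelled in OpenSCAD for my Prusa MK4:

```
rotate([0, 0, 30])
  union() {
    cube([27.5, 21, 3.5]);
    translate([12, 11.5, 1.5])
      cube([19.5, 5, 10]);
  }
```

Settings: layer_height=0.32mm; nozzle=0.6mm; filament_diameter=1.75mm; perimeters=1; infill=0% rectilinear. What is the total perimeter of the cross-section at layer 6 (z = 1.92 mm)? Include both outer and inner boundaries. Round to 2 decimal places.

At z = 1.92 mm: the cube is present — its section is the full 27.5×21 rectangle (perimeter 97.00 mm); the cube at (12, 11.5) is present — its section is the full 19.5×5 rectangle (perimeter 49.00 mm); Taking the union: the regions partially overlap (shared area 77.50 mm²), so the edge portions inside another operand are dropped and the merged outline is re-measured after clipping — boundary = 105.00 mm; (rotated 30° about Z; rotation is an isometry so areas/perimeters/island counts are preserved). Overall, the cross-section is a single solid region. Total boundary length (outer) = 105.00 mm.

105.00 mm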